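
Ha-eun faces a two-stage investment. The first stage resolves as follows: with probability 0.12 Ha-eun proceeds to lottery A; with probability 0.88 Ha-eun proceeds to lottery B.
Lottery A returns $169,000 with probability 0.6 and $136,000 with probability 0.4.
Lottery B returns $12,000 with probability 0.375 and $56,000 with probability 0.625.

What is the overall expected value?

$53,456

EV(A) = 0.6 × 169000 + 0.4 × 136000 = 101400 + 54400 = 155800
EV(B) = 0.375 × 12000 + 0.625 × 56000 = 4500 + 35000 = 39500
Overall = 0.12 × 155800 + 0.88 × 39500 = 18696 + 34760 = 53456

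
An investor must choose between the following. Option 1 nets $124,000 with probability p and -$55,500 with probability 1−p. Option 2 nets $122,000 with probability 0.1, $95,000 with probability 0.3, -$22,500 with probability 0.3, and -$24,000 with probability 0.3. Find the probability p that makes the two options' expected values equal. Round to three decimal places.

EV(Option 2) = 0.1 × 122000 + 0.3 × 95000 + 0.3 × (-22500) + 0.3 × (-24000) = 12200 + 28500 − 6750 − 7200 = 26750
p·124000 + (1−p)·(-55500) = 26750
179500p − 55500 = 26750
p = (26750 + 55500) / 179500

p = 0.458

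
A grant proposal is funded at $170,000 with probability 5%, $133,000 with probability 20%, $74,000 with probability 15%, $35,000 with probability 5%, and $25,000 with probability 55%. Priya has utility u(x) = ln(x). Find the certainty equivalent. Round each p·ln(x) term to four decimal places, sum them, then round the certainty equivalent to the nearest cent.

$46,000.15

E[u] = 0.05·ln(170000) + 0.2·ln(133000) + 0.15·ln(74000) + 0.05·ln(35000) + 0.55·ln(25000) = 0.6022 + 2.3596 + 1.6818 + 0.5232 + 5.5696 = 10.7364
CE = e^10.7364 ≈ 46000.15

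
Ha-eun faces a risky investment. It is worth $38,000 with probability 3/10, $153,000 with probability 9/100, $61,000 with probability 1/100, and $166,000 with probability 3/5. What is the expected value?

$125,380

EV = 3/10 × 38000 + 9/100 × 153000 + 1/100 × 61000 + 3/5 × 166000 = 11400 + 13770 + 610 + 99600 = 125380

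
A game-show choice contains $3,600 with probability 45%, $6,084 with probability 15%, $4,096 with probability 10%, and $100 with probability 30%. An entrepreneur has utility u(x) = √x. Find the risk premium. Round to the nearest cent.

E[u] = 0.45·√3600 + 0.15·√6084 + 0.1·√4096 + 0.3·√100 = 0.45·60 + 0.15·78 + 0.1·64 + 0.3·10 = 48.1
CE = (48.1)² = 2313.61
Risk premium = EV − CE = 2972.2 − 2313.61 = 658.59

$658.59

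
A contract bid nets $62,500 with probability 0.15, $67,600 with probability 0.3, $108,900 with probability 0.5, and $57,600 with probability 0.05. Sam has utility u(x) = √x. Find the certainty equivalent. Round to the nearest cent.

E[u] = 0.15·√62500 + 0.3·√67600 + 0.5·√108900 + 0.05·√57600 = 0.15·250 + 0.3·260 + 0.5·330 + 0.05·240 = 292.5
CE = (292.5)² = 85556.25

$85,556.25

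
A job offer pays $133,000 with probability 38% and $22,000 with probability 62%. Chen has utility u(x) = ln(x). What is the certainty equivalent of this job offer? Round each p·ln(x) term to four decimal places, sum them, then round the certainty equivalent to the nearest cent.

E[u] = 0.38·ln(133000) + 0.62·ln(22000) = 4.4833 + 6.1993 = 10.6826
CE = e^10.6826 ≈ 43590.74

$43,590.74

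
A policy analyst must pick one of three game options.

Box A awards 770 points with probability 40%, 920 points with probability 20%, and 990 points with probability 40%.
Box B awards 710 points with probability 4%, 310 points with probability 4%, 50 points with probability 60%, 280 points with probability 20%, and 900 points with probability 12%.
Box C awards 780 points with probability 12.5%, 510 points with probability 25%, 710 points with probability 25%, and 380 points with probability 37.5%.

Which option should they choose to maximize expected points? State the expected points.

Box A = 0.4 × 770 + 0.2 × 920 + 0.4 × 990 = 308 + 184 + 396 = 888
Box B = 0.04 × 710 + 0.04 × 310 + 0.6 × 50 + 0.2 × 280 + 0.12 × 900 = 28.4 + 12.4 + 30 + 56 + 108 = 234.8
Box C = 0.125 × 780 + 0.25 × 510 + 0.25 × 710 + 0.375 × 380 = 97.5 + 127.5 + 177.5 + 142.5 = 545

Box A (888 points)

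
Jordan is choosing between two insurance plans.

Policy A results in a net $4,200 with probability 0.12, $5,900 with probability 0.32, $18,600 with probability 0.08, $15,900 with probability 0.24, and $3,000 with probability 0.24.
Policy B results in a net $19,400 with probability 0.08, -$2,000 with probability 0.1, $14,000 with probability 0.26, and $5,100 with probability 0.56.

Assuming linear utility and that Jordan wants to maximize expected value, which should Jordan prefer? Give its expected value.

Policy A = 0.12 × 4200 + 0.32 × 5900 + 0.08 × 18600 + 0.24 × 15900 + 0.24 × 3000 = 504 + 1888 + 1488 + 3816 + 720 = 8416
Policy B = 0.08 × 19400 + 0.1 × (-2000) + 0.26 × 14000 + 0.56 × 5100 = 1552 − 200 + 3640 + 2856 = 7848

Policy A ($8,416)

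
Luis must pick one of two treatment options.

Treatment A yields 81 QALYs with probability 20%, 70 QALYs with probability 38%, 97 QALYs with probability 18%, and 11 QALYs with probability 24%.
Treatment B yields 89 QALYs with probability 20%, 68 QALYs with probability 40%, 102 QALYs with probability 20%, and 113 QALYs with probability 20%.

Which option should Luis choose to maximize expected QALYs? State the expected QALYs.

Treatment A = 0.2 × 81 + 0.38 × 70 + 0.18 × 97 + 0.24 × 11 = 16.2 + 26.6 + 17.46 + 2.64 = 62.9
Treatment B = 0.2 × 89 + 0.4 × 68 + 0.2 × 102 + 0.2 × 113 = 17.8 + 27.2 + 20.4 + 22.6 = 88

Treatment B (88 QALYs)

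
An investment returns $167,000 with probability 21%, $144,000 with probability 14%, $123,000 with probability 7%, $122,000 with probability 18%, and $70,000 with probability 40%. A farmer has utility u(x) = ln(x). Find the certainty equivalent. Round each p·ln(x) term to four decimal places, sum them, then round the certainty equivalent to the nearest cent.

E[u] = 0.21·ln(167000) + 0.14·ln(144000) + 0.07·ln(123000) + 0.18·ln(122000) + 0.4·ln(70000) = 2.5254 + 1.6629 + 0.8204 + 2.1081 + 4.4625 = 11.5793
CE = e^11.5793 ≈ 106862.69

$106,862.69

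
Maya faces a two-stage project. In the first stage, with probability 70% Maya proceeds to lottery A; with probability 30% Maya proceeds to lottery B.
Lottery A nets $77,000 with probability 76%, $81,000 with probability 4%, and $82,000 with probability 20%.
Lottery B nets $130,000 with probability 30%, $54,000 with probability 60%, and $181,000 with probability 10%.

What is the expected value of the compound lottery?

EV(A) = 0.76 × 77000 + 0.04 × 81000 + 0.2 × 82000 = 58520 + 3240 + 16400 = 78160
EV(B) = 0.3 × 130000 + 0.6 × 54000 + 0.1 × 181000 = 39000 + 32400 + 18100 = 89500
Overall = 0.7 × 78160 + 0.3 × 89500 = 54712 + 26850 = 81562

$81,562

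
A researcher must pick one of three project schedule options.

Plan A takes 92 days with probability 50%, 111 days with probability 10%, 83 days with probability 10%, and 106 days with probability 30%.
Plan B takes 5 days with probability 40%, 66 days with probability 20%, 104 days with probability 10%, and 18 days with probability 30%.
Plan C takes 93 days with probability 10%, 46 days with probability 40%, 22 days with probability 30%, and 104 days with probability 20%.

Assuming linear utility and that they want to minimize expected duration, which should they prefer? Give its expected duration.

Plan B (31 days)

Plan A = 0.5 × 92 + 0.1 × 111 + 0.1 × 83 + 0.3 × 106 = 46 + 11.1 + 8.3 + 31.8 = 97.2
Plan B = 0.4 × 5 + 0.2 × 66 + 0.1 × 104 + 0.3 × 18 = 2 + 13.2 + 10.4 + 5.4 = 31
Plan C = 0.1 × 93 + 0.4 × 46 + 0.3 × 22 + 0.2 × 104 = 9.3 + 18.4 + 6.6 + 20.8 = 55.1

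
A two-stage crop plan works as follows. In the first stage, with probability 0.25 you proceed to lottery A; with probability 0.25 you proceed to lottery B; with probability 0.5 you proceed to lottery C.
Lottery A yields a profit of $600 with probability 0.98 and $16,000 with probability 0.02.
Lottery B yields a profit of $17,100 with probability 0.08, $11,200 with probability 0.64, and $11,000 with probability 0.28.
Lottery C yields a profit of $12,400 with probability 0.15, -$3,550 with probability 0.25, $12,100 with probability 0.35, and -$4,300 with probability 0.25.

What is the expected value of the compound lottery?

$5,197.25

EV(A) = 0.98 × 600 + 0.02 × 16000 = 588 + 320 = 908
EV(B) = 0.08 × 17100 + 0.64 × 11200 + 0.28 × 11000 = 1368 + 7168 + 3080 = 11616
EV(C) = 0.15 × 12400 + 0.25 × (-3550) + 0.35 × 12100 + 0.25 × (-4300) = 1860 − 887.5 + 4235 − 1075 = 4132.5
Overall = 0.25 × 908 + 0.25 × 11616 + 0.5 × 4132.5 = 227 + 2904 + 2066.25 = 5197.25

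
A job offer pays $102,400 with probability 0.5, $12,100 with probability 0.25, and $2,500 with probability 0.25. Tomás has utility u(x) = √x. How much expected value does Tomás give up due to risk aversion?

$14,850

E[u] = 0.5·√102400 + 0.25·√12100 + 0.25·√2500 = 0.5·320 + 0.25·110 + 0.25·50 = 200
CE = (200)² = 40000
Risk premium = EV − CE = 54850 − 40000 = 14850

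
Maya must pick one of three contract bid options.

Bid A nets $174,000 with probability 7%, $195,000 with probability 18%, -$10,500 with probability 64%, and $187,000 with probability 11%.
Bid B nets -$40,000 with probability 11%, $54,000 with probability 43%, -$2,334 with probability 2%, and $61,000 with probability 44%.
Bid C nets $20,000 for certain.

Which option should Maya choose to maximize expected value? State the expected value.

Bid A = 0.07 × 174000 + 0.18 × 195000 + 0.64 × (-10500) + 0.11 × 187000 = 12180 + 35100 − 6720 + 20570 = 61130
Bid B = 0.11 × (-40000) + 0.43 × 54000 + 0.02 × (-2334) + 0.44 × 61000 = -4400 + 23220 − 46.68 + 26840 = 45613.32
Bid C: 20000 (certain)

Bid A ($61,130)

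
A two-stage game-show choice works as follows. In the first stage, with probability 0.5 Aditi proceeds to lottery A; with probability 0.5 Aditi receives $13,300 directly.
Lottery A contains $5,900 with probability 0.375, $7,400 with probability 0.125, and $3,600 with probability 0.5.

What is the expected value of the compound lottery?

EV(A) = 0.375 × 5900 + 0.125 × 7400 + 0.5 × 3600 = 2212.5 + 925 + 1800 = 4937.5
Branch B: 13300 (certain)
Overall = 0.5 × 4937.5 + 0.5 × 13300 = 2468.75 + 6650 = 9118.75

$9,118.75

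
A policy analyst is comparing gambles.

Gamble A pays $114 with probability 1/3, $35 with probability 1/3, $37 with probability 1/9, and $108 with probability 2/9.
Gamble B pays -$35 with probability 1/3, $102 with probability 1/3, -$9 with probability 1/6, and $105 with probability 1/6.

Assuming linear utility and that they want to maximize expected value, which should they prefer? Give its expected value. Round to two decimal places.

Gamble A = 1/3 × 114 + 1/3 × 35 + 1/9 × 37 + 2/9 × 108 = 38 + 11.6667 + 4.1111 + 24 = 77.7778
Gamble B = 1/3 × (-35) + 1/3 × 102 + 1/6 × (-9) + 1/6 × 105 = -11.6667 + 34 − 1.5 + 17.5 = 38.3333

Gamble A ($77.78)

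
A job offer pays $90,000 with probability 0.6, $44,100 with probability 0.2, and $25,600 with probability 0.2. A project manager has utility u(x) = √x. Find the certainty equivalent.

E[u] = 0.6·√90000 + 0.2·√44100 + 0.2·√25600 = 0.6·300 + 0.2·210 + 0.2·160 = 254
CE = (254)² = 64516

$64,516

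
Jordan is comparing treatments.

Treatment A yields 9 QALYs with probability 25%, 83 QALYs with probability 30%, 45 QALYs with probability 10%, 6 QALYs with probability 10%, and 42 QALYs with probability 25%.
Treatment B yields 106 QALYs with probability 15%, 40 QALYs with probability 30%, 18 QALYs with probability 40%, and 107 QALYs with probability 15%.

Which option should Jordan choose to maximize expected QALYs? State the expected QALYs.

Treatment A = 0.25 × 9 + 0.3 × 83 + 0.1 × 45 + 0.1 × 6 + 0.25 × 42 = 2.25 + 24.9 + 4.5 + 0.6 + 10.5 = 42.75
Treatment B = 0.15 × 106 + 0.3 × 40 + 0.4 × 18 + 0.15 × 107 = 15.9 + 12 + 7.2 + 16.05 = 51.15

Treatment B (51.15 QALYs)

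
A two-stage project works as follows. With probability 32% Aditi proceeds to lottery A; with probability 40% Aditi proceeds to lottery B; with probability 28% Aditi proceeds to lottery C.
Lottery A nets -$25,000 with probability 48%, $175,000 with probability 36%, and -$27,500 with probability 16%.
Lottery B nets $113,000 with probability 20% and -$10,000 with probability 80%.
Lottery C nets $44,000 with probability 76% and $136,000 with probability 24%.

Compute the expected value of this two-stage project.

$39,254.40

EV(A) = 0.48 × (-25000) + 0.36 × 175000 + 0.16 × (-27500) = -12000 + 63000 − 4400 = 46600
EV(B) = 0.2 × 113000 + 0.8 × (-10000) = 22600 − 8000 = 14600
EV(C) = 0.76 × 44000 + 0.24 × 136000 = 33440 + 32640 = 66080
Overall = 0.32 × 46600 + 0.4 × 14600 + 0.28 × 66080 = 14912 + 5840 + 18502.4 = 39254.4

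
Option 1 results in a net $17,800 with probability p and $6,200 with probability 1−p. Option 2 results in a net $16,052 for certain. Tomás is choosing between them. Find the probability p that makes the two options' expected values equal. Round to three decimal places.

p = 0.849

p·17800 + (1−p)·6200 = 16052
11600p + 6200 = 16052
p = (16052 − 6200) / 11600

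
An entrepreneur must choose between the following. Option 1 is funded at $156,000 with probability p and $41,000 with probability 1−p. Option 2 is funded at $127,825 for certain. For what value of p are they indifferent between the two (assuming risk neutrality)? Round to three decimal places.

p = 0.755

p·156000 + (1−p)·41000 = 127825
115000p + 41000 = 127825
p = (127825 − 41000) / 115000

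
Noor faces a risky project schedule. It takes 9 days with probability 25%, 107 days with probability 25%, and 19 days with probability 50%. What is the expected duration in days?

38.5 days

EV = 0.25 × 9 + 0.25 × 107 + 0.5 × 19 = 2.25 + 26.75 + 9.5 = 38.5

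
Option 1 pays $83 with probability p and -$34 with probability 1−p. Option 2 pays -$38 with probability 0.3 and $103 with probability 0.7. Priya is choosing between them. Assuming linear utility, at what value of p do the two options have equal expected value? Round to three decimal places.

p = 0.809

EV(Option 2) = 0.3 × (-38) + 0.7 × 103 = -11.4 + 72.1 = 60.7
p·83 + (1−p)·(-34) = 60.7
117p − 34 = 60.7
p = (60.7 + 34) / 117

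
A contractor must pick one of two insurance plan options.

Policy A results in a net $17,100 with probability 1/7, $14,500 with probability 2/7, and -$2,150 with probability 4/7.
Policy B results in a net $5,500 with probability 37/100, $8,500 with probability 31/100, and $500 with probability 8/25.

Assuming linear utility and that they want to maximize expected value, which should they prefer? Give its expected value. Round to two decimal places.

Policy A = 1/7 × 17100 + 2/7 × 14500 + 4/7 × (-2150) = 2442.8571 + 4142.8571 − 1228.5714 = 5357.1429
Policy B = 37/100 × 5500 + 31/100 × 8500 + 8/25 × 500 = 2035 + 2635 + 160 = 4830

Policy A ($5,357.14)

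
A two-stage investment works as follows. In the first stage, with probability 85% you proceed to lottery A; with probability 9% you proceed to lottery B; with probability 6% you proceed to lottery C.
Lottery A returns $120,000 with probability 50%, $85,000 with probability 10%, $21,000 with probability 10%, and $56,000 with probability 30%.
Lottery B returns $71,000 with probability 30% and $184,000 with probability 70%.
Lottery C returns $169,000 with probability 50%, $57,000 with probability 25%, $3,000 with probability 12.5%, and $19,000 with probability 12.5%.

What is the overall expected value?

$93,889

EV(A) = 0.5 × 120000 + 0.1 × 85000 + 0.1 × 21000 + 0.3 × 56000 = 60000 + 8500 + 2100 + 16800 = 87400
EV(B) = 0.3 × 71000 + 0.7 × 184000 = 21300 + 128800 = 150100
EV(C) = 0.5 × 169000 + 0.25 × 57000 + 0.125 × 3000 + 0.125 × 19000 = 84500 + 14250 + 375 + 2375 = 101500
Overall = 0.85 × 87400 + 0.09 × 150100 + 0.06 × 101500 = 74290 + 13509 + 6090 = 93889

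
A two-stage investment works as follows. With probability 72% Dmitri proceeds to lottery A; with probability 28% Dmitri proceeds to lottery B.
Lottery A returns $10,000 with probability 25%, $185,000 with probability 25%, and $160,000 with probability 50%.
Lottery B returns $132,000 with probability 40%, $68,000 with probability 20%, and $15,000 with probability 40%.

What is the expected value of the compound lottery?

EV(A) = 0.25 × 10000 + 0.25 × 185000 + 0.5 × 160000 = 2500 + 46250 + 80000 = 128750
EV(B) = 0.4 × 132000 + 0.2 × 68000 + 0.4 × 15000 = 52800 + 13600 + 6000 = 72400
Overall = 0.72 × 128750 + 0.28 × 72400 = 92700 + 20272 = 112972

$112,972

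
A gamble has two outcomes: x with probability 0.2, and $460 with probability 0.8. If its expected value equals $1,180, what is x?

0.2·x + 0.8·460 = 1180
0.2·x = 1180 − 368 = 812
x = 812 / 0.2 = 4060

x = $4,060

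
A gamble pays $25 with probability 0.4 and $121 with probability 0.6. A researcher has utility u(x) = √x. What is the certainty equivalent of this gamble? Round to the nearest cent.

E[u] = 0.4·√25 + 0.6·√121 = 0.4·5 + 0.6·11 = 8.6
CE = (8.6)² = 73.96

$73.96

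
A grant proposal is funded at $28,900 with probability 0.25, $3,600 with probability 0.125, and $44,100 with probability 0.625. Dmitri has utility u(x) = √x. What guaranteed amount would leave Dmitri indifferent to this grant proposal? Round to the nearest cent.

E[u] = 0.25·√28900 + 0.125·√3600 + 0.625·√44100 = 0.25·170 + 0.125·60 + 0.625·210 = 181.25
CE = (181.25)² = 32851.5625

$32,851.56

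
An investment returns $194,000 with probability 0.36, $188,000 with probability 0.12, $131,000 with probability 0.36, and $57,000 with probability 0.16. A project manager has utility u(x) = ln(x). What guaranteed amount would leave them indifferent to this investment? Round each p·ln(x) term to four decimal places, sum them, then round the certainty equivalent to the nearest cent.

$137,929.78

E[u] = 0.36·ln(194000) + 0.12·ln(188000) + 0.36·ln(131000) + 0.16·ln(57000) = 4.3832 + 1.4573 + 4.2419 + 1.7521 = 11.8345
CE = e^11.8345 ≈ 137929.78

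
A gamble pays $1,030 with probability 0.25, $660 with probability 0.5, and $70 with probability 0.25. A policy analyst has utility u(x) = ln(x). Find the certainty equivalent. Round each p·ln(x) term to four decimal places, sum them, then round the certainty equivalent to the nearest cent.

E[u] = 0.25·ln(1030) + 0.5·ln(660) + 0.25·ln(70) = 1.7343 + 3.2461 + 1.0621 = 6.0425
CE = e^6.0425 ≈ 420.94

$420.94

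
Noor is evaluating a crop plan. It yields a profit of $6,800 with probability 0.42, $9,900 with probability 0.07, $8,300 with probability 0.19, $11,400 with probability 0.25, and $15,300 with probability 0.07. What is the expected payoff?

$9,047

EV = 0.42 × 6800 + 0.07 × 9900 + 0.19 × 8300 + 0.25 × 11400 + 0.07 × 15300 = 2856 + 693 + 1577 + 2850 + 1071 = 9047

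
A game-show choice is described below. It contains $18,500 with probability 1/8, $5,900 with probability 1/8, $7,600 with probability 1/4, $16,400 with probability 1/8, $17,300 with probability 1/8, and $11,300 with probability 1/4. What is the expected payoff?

$11,987.50

EV = 1/8 × 18500 + 1/8 × 5900 + 1/4 × 7600 + 1/8 × 16400 + 1/8 × 17300 + 1/4 × 11300 = 2312.5 + 737.5 + 1900 + 2050 + 2162.5 + 2825 = 11987.5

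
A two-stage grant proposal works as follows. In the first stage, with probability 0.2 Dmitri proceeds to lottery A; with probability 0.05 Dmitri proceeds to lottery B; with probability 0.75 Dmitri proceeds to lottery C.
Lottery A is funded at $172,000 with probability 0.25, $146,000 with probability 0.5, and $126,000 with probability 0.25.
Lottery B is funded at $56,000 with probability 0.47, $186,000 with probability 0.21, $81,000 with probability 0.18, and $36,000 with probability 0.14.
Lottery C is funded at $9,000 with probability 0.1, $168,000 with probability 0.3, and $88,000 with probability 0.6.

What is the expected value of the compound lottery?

EV(A) = 0.25 × 172000 + 0.5 × 146000 + 0.25 × 126000 = 43000 + 73000 + 31500 = 147500
EV(B) = 0.47 × 56000 + 0.21 × 186000 + 0.18 × 81000 + 0.14 × 36000 = 26320 + 39060 + 14580 + 5040 = 85000
EV(C) = 0.1 × 9000 + 0.3 × 168000 + 0.6 × 88000 = 900 + 50400 + 52800 = 104100
Overall = 0.2 × 147500 + 0.05 × 85000 + 0.75 × 104100 = 29500 + 4250 + 78075 = 111825

$111,825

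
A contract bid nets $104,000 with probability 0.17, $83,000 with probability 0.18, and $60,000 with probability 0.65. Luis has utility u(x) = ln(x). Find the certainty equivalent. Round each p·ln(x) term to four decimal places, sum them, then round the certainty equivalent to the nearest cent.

$69,849.63

E[u] = 0.17·ln(104000) + 0.18·ln(83000) + 0.65·ln(60000) = 1.9639 + 2.0388 + 7.1514 = 11.1541
CE = e^11.1541 ≈ 69849.63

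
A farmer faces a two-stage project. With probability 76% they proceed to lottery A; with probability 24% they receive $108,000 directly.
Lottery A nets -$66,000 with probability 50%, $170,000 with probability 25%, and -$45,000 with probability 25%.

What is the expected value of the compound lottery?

EV(A) = 0.5 × (-66000) + 0.25 × 170000 + 0.25 × (-45000) = -33000 + 42500 − 11250 = -1750
Branch B: 108000 (certain)
Overall = 0.76 × (-1750) + 0.24 × 108000 = -1330 + 25920 = 24590

$24,590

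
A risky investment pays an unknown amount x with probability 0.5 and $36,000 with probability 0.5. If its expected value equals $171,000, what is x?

0.5·x + 0.5·36000 = 171000
0.5·x = 171000 − 18000 = 153000
x = 153000 / 0.5 = 306000

x = $306,000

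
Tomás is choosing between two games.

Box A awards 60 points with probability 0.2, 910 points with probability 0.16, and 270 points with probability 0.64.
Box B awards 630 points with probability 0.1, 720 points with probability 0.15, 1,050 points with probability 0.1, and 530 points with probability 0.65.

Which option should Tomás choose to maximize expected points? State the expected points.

Box A = 0.2 × 60 + 0.16 × 910 + 0.64 × 270 = 12 + 145.6 + 172.8 = 330.4
Box B = 0.1 × 630 + 0.15 × 720 + 0.1 × 1050 + 0.65 × 530 = 63 + 108 + 105 + 344.5 = 620.5

Box B (620.5 points)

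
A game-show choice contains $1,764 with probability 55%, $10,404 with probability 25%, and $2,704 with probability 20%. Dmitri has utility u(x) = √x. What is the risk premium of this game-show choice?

E[u] = 0.55·√1764 + 0.25·√10404 + 0.2·√2704 = 0.55·42 + 0.25·102 + 0.2·52 = 59
CE = (59)² = 3481
Risk premium = EV − CE = 4112 − 3481 = 631

$631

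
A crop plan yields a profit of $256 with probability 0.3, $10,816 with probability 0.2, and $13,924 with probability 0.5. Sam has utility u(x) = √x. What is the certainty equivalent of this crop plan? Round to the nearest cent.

$7,157.16

E[u] = 0.3·√256 + 0.2·√10816 + 0.5·√13924 = 0.3·16 + 0.2·104 + 0.5·118 = 84.6
CE = (84.6)² = 7157.16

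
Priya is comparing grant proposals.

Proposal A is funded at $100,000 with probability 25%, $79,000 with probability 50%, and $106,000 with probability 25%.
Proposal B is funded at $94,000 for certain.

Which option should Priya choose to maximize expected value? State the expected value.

Proposal A = 0.25 × 100000 + 0.5 × 79000 + 0.25 × 106000 = 25000 + 39500 + 26500 = 91000
Proposal B: 94000 (certain)

Proposal B ($94,000)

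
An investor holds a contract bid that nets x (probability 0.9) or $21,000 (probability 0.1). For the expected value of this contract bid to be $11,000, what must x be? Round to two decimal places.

0.9·x + 0.1·21000 = 11000
0.9·x = 11000 − 2100 = 8900
x = 8900 / 0.9 = 9888.8889

x = $9,888.89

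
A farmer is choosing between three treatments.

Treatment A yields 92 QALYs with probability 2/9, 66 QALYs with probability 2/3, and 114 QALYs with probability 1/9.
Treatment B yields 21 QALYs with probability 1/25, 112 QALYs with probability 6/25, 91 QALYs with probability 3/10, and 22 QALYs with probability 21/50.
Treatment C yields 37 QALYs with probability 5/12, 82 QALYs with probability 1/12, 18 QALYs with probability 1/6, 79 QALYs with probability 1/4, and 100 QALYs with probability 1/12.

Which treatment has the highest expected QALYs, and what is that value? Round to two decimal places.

Treatment A = 2/9 × 92 + 2/3 × 66 + 1/9 × 114 = 20.4444 + 44 + 12.6667 = 77.1111
Treatment B = 1/25 × 21 + 6/25 × 112 + 3/10 × 91 + 21/50 × 22 = 0.84 + 26.88 + 27.3 + 9.24 = 64.26
Treatment C = 5/12 × 37 + 1/12 × 82 + 1/6 × 18 + 1/4 × 79 + 1/12 × 100 = 15.4167 + 6.8333 + 3 + 19.75 + 8.3333 = 53.3333

Treatment A (77.11 QALYs)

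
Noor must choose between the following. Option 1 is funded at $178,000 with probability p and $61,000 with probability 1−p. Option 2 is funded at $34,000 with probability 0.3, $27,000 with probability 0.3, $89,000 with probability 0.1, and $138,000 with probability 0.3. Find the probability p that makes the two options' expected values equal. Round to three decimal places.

EV(Option 2) = 0.3 × 34000 + 0.3 × 27000 + 0.1 × 89000 + 0.3 × 138000 = 10200 + 8100 + 8900 + 41400 = 68600
p·178000 + (1−p)·61000 = 68600
117000p + 61000 = 68600
p = (68600 − 61000) / 117000

p = 0.065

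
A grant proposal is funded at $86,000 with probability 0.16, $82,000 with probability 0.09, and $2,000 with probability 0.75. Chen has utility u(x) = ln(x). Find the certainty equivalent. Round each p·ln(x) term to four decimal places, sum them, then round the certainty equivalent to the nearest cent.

E[u] = 0.16·ln(86000) + 0.09·ln(82000) + 0.75·ln(2000) = 1.8179 + 1.0183 + 5.7007 = 8.5369
CE = e^8.5369 ≈ 5099.51

$5,099.51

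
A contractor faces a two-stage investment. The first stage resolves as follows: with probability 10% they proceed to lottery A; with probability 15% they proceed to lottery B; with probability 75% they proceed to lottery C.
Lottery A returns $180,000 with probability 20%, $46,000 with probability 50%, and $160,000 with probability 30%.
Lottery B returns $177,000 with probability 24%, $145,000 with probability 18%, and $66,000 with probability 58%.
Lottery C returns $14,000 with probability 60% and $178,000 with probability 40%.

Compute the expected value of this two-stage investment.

EV(A) = 0.2 × 180000 + 0.5 × 46000 + 0.3 × 160000 = 36000 + 23000 + 48000 = 107000
EV(B) = 0.24 × 177000 + 0.18 × 145000 + 0.58 × 66000 = 42480 + 26100 + 38280 = 106860
EV(C) = 0.6 × 14000 + 0.4 × 178000 = 8400 + 71200 = 79600
Overall = 0.1 × 107000 + 0.15 × 106860 + 0.75 × 79600 = 10700 + 16029 + 59700 = 86429

$86,429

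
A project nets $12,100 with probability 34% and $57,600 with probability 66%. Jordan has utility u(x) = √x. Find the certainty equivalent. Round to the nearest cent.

E[u] = 0.34·√12100 + 0.66·√57600 = 0.34·110 + 0.66·240 = 195.8
CE = (195.8)² = 38337.64

$38,337.64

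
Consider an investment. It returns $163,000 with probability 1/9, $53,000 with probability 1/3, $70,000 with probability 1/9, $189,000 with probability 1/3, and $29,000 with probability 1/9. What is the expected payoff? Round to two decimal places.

EV = 1/9 × 163000 + 1/3 × 53000 + 1/9 × 70000 + 1/3 × 189000 + 1/9 × 29000 = 18111.1111 + 17666.6667 + 7777.7778 + 63000 + 3222.2222 = 109777.7778

$109,777.78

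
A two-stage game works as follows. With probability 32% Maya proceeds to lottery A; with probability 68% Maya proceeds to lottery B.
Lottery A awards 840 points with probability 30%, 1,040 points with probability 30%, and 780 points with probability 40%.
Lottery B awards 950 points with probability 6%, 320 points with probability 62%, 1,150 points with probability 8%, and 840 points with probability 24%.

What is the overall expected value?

EV(A) = 0.3 × 840 + 0.3 × 1040 + 0.4 × 780 = 252 + 312 + 312 = 876
EV(B) = 0.06 × 950 + 0.62 × 320 + 0.08 × 1150 + 0.24 × 840 = 57 + 198.4 + 92 + 201.6 = 549
Overall = 0.32 × 876 + 0.68 × 549 = 280.32 + 373.32 = 653.64

653.64 points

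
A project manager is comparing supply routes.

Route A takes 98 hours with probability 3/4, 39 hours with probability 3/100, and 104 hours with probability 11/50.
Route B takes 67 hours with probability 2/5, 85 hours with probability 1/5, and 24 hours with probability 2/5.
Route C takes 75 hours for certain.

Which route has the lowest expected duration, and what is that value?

Route B (53.4 hours)

Route A = 3/4 × 98 + 3/100 × 39 + 11/50 × 104 = 73.5 + 1.17 + 22.88 = 97.55
Route B = 2/5 × 67 + 1/5 × 85 + 2/5 × 24 = 26.8 + 17 + 9.6 = 53.4
Route C: 75 (certain)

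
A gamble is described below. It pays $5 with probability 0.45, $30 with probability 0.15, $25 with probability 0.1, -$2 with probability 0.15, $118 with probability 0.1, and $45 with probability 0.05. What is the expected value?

EV = 0.45 × 5 + 0.15 × 30 + 0.1 × 25 + 0.15 × (-2) + 0.1 × 118 + 0.05 × 45 = 2.25 + 4.5 + 2.5 − 0.3 + 11.8 + 2.25 = 23

$23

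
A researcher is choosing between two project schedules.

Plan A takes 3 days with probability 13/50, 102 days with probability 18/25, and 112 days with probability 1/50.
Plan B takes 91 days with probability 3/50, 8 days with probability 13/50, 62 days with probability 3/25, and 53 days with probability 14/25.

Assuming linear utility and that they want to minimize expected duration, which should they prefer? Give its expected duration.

Plan A = 13/50 × 3 + 18/25 × 102 + 1/50 × 112 = 0.78 + 73.44 + 2.24 = 76.46
Plan B = 3/50 × 91 + 13/50 × 8 + 3/25 × 62 + 14/25 × 53 = 5.46 + 2.08 + 7.44 + 29.68 = 44.66

Plan B (44.66 days)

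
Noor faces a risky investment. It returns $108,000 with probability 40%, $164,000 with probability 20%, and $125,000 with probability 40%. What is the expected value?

EV = 0.4 × 108000 + 0.2 × 164000 + 0.4 × 125000 = 43200 + 32800 + 50000 = 126000

$126,000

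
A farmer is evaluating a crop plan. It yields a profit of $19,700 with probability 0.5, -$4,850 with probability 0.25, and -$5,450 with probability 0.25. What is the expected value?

$7,275

EV = 0.5 × 19700 + 0.25 × (-4850) + 0.25 × (-5450) = 9850 − 1212.5 − 1362.5 = 7275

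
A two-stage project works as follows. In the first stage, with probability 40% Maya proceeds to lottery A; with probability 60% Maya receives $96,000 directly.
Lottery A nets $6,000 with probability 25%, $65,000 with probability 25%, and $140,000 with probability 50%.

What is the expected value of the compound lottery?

EV(A) = 0.25 × 6000 + 0.25 × 65000 + 0.5 × 140000 = 1500 + 16250 + 70000 = 87750
Branch B: 96000 (certain)
Overall = 0.4 × 87750 + 0.6 × 96000 = 35100 + 57600 = 92700

$92,700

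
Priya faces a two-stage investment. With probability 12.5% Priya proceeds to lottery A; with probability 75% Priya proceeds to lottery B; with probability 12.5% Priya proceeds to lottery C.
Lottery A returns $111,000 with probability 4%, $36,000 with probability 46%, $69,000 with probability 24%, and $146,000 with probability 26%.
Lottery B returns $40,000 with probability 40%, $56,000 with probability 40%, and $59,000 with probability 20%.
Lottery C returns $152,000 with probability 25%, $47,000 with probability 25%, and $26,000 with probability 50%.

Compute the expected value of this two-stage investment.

EV(A) = 0.04 × 111000 + 0.46 × 36000 + 0.24 × 69000 + 0.26 × 146000 = 4440 + 16560 + 16560 + 37960 = 75520
EV(B) = 0.4 × 40000 + 0.4 × 56000 + 0.2 × 59000 = 16000 + 22400 + 11800 = 50200
EV(C) = 0.25 × 152000 + 0.25 × 47000 + 0.5 × 26000 = 38000 + 11750 + 13000 = 62750
Overall = 0.125 × 75520 + 0.75 × 50200 + 0.125 × 62750 = 9440 + 37650 + 7843.75 = 54933.75

$54,933.75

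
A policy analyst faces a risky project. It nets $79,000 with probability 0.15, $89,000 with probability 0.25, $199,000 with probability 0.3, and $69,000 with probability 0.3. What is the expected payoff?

$114,500

EV = 0.15 × 79000 + 0.25 × 89000 + 0.3 × 199000 + 0.3 × 69000 = 11850 + 22250 + 59700 + 20700 = 114500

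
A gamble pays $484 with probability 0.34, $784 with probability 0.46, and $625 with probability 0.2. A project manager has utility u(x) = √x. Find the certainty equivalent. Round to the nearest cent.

E[u] = 0.34·√484 + 0.46·√784 + 0.2·√625 = 0.34·22 + 0.46·28 + 0.2·25 = 25.36
CE = (25.36)² = 643.1296

$643.13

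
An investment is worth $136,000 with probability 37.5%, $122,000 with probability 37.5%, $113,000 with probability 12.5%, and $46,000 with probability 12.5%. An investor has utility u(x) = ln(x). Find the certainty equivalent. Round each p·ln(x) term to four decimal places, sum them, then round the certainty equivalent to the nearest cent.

E[u] = 0.375·ln(136000) + 0.375·ln(122000) + 0.125·ln(113000) + 0.125·ln(46000) = 4.4327 + 4.3919 + 1.4544 + 1.3420 = 11.6210
CE = e^11.6210 ≈ 111413.08

$111,413.08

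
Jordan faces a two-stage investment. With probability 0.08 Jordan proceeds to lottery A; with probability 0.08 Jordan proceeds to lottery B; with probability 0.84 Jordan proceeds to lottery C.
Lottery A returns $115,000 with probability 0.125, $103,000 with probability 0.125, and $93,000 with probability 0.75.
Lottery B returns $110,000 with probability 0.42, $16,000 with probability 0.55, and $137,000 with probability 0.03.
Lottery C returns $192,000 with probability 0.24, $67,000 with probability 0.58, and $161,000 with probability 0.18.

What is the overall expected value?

EV(A) = 0.125 × 115000 + 0.125 × 103000 + 0.75 × 93000 = 14375 + 12875 + 69750 = 97000
EV(B) = 0.42 × 110000 + 0.55 × 16000 + 0.03 × 137000 = 46200 + 8800 + 4110 = 59110
EV(C) = 0.24 × 192000 + 0.58 × 67000 + 0.18 × 161000 = 46080 + 38860 + 28980 = 113920
Overall = 0.08 × 97000 + 0.08 × 59110 + 0.84 × 113920 = 7760 + 4728.8 + 95692.8 = 108181.6

$108,181.60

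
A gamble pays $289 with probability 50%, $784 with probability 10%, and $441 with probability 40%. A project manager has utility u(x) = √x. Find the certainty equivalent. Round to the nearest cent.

E[u] = 0.5·√289 + 0.1·√784 + 0.4·√441 = 0.5·17 + 0.1·28 + 0.4·21 = 19.7
CE = (19.7)² = 388.09

$388.09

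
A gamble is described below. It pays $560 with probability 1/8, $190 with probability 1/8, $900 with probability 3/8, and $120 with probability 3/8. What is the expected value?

$476.25

EV = 1/8 × 560 + 1/8 × 190 + 3/8 × 900 + 3/8 × 120 = 70 + 23.75 + 337.5 + 45 = 476.25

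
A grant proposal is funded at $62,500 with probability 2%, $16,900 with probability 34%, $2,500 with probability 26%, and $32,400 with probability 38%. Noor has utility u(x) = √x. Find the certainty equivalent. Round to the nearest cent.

E[u] = 0.02·√62500 + 0.34·√16900 + 0.26·√2500 + 0.38·√32400 = 0.02·250 + 0.34·130 + 0.26·50 + 0.38·180 = 130.6
CE = (130.6)² = 17056.36

$17,056.36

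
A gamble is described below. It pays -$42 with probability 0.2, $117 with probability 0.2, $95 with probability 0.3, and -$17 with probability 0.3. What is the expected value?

EV = 0.2 × (-42) + 0.2 × 117 + 0.3 × 95 + 0.3 × (-17) = -8.4 + 23.4 + 28.5 − 5.1 = 38.4

$38.40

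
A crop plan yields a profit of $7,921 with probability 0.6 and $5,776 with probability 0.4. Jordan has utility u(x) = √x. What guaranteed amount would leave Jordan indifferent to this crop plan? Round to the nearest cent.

E[u] = 0.6·√7921 + 0.4·√5776 = 0.6·89 + 0.4·76 = 83.8
CE = (83.8)² = 7022.44

$7,022.44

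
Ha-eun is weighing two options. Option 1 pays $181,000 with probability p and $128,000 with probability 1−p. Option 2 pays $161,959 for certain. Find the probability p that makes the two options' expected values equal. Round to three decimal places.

p·181000 + (1−p)·128000 = 161959
53000p + 128000 = 161959
p = (161959 − 128000) / 53000

p = 0.641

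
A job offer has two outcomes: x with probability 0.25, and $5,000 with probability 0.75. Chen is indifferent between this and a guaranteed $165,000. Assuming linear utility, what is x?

0.25·x + 0.75·5000 = 165000
0.25·x = 165000 − 3750 = 161250
x = 161250 / 0.25 = 645000

x = $645,000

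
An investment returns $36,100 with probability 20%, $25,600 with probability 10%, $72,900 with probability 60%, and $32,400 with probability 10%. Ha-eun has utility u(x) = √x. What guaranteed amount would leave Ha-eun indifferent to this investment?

E[u] = 0.2·√36100 + 0.1·√25600 + 0.6·√72900 + 0.1·√32400 = 0.2·190 + 0.1·160 + 0.6·270 + 0.1·180 = 234
CE = (234)² = 54756

$54,756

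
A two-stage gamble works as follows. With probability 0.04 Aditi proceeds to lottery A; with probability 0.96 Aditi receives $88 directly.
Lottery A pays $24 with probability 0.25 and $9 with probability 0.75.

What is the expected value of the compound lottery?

EV(A) = 0.25 × 24 + 0.75 × 9 = 6 + 6.75 = 12.75
Branch B: 88 (certain)
Overall = 0.04 × 12.75 + 0.96 × 88 = 0.51 + 84.48 = 84.99

$84.99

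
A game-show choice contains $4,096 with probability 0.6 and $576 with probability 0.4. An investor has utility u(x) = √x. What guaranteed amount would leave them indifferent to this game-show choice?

$2,304

E[u] = 0.6·√4096 + 0.4·√576 = 0.6·64 + 0.4·24 = 48
CE = (48)² = 2304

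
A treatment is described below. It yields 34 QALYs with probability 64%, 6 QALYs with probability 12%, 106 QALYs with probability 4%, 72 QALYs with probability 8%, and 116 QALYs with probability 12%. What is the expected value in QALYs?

46.4 QALYs

EV = 0.64 × 34 + 0.12 × 6 + 0.04 × 106 + 0.08 × 72 + 0.12 × 116 = 21.76 + 0.72 + 4.24 + 5.76 + 13.92 = 46.4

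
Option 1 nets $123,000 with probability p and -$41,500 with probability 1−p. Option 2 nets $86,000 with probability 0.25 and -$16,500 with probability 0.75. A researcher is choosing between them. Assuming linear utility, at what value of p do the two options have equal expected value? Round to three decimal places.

p = 0.308

EV(Option 2) = 0.25 × 86000 + 0.75 × (-16500) = 21500 − 12375 = 9125
p·123000 + (1−p)·(-41500) = 9125
164500p − 41500 = 9125
p = (9125 + 41500) / 164500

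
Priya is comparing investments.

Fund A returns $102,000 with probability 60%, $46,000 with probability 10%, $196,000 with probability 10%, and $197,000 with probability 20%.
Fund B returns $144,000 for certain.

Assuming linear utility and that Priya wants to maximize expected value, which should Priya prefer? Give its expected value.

Fund A = 0.6 × 102000 + 0.1 × 46000 + 0.1 × 196000 + 0.2 × 197000 = 61200 + 4600 + 19600 + 39400 = 124800
Fund B: 144000 (certain)

Fund B ($144,000)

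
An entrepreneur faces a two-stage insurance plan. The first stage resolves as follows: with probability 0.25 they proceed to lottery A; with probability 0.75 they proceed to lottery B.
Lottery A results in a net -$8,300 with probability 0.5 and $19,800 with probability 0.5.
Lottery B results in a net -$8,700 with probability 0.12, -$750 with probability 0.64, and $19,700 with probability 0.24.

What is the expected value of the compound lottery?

$3,840.50

EV(A) = 0.5 × (-8300) + 0.5 × 19800 = -4150 + 9900 = 5750
EV(B) = 0.12 × (-8700) + 0.64 × (-750) + 0.24 × 19700 = -1044 − 480 + 4728 = 3204
Overall = 0.25 × 5750 + 0.75 × 3204 = 1437.5 + 2403 = 3840.5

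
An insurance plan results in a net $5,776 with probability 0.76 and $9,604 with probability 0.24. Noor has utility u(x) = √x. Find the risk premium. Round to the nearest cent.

$88.28

E[u] = 0.76·√5776 + 0.24·√9604 = 0.76·76 + 0.24·98 = 81.28
CE = (81.28)² = 6606.4384
Risk premium = EV − CE = 6694.72 − 6606.4384 = 88.2816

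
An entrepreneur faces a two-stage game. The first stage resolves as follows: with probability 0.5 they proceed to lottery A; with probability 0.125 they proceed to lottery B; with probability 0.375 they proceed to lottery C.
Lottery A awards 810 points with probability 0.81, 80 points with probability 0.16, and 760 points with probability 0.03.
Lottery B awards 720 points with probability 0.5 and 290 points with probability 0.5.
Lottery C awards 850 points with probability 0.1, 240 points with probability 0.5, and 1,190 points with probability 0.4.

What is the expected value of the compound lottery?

EV(A) = 0.81 × 810 + 0.16 × 80 + 0.03 × 760 = 656.1 + 12.8 + 22.8 = 691.7
EV(B) = 0.5 × 720 + 0.5 × 290 = 360 + 145 = 505
EV(C) = 0.1 × 850 + 0.5 × 240 + 0.4 × 1190 = 85 + 120 + 476 = 681
Overall = 0.5 × 691.7 + 0.125 × 505 + 0.375 × 681 = 345.85 + 63.125 + 255.375 = 664.35

664.35 points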